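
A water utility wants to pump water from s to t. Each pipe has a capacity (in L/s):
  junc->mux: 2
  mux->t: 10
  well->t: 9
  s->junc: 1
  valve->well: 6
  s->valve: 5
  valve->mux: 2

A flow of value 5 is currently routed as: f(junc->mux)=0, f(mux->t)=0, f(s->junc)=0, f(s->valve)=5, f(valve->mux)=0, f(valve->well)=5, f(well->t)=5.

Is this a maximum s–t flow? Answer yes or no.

Residual path s->junc->mux->t has bottleneck 1 > 0.
Pushing 1 along it raises the flow to 6, so the given flow is not maximum.

No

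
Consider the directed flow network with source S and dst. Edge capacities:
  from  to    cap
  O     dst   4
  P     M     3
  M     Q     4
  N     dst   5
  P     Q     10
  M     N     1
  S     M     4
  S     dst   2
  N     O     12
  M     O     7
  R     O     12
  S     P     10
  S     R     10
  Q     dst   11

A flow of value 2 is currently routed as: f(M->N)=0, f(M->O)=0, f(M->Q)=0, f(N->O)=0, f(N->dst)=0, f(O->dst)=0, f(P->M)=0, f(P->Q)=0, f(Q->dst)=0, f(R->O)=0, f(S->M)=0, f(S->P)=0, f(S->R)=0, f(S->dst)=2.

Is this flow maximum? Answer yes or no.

No

Residual path S->P->Q->dst has bottleneck 10 > 0.
Pushing 10 along it raises the flow to 12, so the given flow is not maximum.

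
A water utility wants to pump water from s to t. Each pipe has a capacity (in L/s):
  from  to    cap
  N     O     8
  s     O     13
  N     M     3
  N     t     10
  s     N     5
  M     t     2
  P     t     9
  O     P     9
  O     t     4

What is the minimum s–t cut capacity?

18

Max flow = 18 (via 3 augmenting paths).
In the residual at optimum, the set reachable from s is {s}.
Cut edges: s→N (cap 5), s→O (cap 13). Sum = 18.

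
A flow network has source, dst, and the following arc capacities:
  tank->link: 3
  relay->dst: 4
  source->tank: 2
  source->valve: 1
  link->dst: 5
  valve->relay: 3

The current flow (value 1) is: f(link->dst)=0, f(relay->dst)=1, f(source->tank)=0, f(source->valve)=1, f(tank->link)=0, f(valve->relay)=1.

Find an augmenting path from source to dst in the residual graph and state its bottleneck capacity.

source->tank->link->dst, bottleneck 2

Residual along source->tank->link->dst: source->tank: 2, tank->link: 3, link->dst: 5.
Bottleneck = min = 2.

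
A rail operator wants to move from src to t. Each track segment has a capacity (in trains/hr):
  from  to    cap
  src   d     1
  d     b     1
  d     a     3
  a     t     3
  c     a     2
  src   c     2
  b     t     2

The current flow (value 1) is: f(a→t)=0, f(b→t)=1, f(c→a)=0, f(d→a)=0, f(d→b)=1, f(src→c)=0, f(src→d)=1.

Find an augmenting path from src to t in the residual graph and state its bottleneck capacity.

src→c→a→t, bottleneck 2

Residual along src→c→a→t: src→c: 2, c→a: 2, a→t: 3.
Bottleneck = min = 2.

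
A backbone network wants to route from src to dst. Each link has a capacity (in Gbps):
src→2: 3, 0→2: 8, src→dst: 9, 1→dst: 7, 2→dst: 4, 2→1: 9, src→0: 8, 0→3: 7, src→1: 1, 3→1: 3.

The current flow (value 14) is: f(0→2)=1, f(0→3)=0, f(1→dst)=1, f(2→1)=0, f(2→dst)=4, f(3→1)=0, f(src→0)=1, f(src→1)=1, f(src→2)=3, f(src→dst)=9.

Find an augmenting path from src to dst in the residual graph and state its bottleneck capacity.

src→0→3→1→dst, bottleneck 3

Residual along src→0→3→1→dst: src→0: 7, 0→3: 7, 3→1: 3, 1→dst: 6.
Bottleneck = min = 3.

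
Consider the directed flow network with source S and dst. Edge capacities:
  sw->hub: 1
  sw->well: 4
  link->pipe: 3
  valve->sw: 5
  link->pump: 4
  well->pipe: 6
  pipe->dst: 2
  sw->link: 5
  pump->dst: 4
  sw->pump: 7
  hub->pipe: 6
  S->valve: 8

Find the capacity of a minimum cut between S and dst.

5

Max flow = 5 (via 2 augmenting paths).
In the residual at optimum, the set reachable from S is {S, valve}.
Cut edges: valve->sw (cap 5). Sum = 5.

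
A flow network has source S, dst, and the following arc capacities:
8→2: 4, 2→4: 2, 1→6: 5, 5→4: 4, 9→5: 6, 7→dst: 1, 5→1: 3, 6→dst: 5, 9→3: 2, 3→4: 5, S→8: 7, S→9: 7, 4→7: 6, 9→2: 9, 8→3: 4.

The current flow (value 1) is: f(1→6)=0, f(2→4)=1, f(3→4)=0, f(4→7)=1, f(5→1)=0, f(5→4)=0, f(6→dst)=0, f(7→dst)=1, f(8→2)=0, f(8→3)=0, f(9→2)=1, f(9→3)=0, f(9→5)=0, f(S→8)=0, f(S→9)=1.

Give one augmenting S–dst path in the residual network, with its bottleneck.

Residual along S→9→5→1→6→dst: S→9: 6, 9→5: 6, 5→1: 3, 1→6: 5, 6→dst: 5.
Bottleneck = min = 3.

S→9→5→1→6→dst, bottleneck 3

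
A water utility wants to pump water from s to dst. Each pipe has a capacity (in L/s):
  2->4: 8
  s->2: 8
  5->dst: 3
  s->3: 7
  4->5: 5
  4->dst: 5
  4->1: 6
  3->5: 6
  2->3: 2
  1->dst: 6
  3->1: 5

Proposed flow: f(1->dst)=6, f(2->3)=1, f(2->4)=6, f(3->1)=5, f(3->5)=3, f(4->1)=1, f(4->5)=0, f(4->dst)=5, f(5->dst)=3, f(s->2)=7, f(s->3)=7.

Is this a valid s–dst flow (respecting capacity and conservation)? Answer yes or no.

Every edge has 0 ≤ f(e) ≤ cap(e).
At each intermediate node, inflow equals outflow.

Yes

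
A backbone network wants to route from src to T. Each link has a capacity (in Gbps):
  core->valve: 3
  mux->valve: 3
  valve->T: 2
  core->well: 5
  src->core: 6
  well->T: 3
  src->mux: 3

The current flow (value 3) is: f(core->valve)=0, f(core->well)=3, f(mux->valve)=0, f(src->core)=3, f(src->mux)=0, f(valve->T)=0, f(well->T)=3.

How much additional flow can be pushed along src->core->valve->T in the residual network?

Residual capacities along the path: src->core: 3, core->valve: 3, valve->T: 2.
Minimum is 2.

2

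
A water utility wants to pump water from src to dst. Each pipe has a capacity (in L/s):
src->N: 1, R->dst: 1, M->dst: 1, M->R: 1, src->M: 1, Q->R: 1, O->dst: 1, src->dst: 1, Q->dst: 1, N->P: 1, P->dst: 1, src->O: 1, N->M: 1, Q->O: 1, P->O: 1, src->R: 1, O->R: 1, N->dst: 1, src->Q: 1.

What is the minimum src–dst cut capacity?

6

Max flow = 6 (via 6 augmenting paths).
In the residual at optimum, the set reachable from src is {src}.
Cut edges: src->Q (cap 1), src->N (cap 1), src->M (cap 1), src->O (cap 1), src->R (cap 1), src->dst (cap 1). Sum = 6.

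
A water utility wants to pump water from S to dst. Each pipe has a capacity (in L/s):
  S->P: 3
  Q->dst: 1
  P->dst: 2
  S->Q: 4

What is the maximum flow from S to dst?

Augment S->Q->dst: bottleneck 1. Total 1.
Augment S->P->dst: bottleneck 2. Total 3.
No augmenting path remains in the residual graph.

3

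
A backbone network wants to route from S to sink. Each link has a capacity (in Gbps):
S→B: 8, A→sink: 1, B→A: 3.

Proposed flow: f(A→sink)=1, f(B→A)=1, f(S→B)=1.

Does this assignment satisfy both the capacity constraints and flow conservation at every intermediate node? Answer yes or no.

Every edge has 0 ≤ f(e) ≤ cap(e).
At each intermediate node, inflow equals outflow.

Yes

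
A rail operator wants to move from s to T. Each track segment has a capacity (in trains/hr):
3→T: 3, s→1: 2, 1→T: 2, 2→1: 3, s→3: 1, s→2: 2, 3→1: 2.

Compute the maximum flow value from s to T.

3

Augment s→3→T: bottleneck 1. Total 1.
Augment s→1→T: bottleneck 2. Total 3.
No augmenting path remains in the residual graph.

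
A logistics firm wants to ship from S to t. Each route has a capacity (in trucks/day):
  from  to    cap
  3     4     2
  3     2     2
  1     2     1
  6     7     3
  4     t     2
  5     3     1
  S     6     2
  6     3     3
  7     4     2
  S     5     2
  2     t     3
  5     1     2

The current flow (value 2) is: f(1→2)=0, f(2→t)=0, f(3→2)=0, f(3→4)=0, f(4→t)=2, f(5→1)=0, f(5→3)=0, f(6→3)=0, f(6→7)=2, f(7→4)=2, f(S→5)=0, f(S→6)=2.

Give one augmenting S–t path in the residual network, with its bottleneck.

Residual along S→5→3→2→t: S→5: 2, 5→3: 1, 3→2: 2, 2→t: 3.
Bottleneck = min = 1.

S→5→3→2→t, bottleneck 1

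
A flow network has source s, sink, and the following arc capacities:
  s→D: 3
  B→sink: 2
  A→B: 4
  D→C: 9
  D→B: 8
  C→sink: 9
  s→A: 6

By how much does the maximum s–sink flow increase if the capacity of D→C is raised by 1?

0

Original max flow = 5.
Edge D→C does not cross the min cut (source side {A, B, s}), so extra capacity there cannot help.
New max flow = 5. Increase = 0.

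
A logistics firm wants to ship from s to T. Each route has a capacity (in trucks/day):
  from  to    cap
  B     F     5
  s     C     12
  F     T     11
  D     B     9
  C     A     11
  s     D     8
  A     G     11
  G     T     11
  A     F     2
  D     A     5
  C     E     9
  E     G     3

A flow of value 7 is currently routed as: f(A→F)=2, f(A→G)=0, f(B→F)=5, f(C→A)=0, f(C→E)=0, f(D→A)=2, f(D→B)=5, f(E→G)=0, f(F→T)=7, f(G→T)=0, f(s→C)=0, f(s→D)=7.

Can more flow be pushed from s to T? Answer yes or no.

Yes

Residual path s→D→A→G→T has bottleneck 1 > 0.
Pushing 1 along it raises the flow to 8, so the given flow is not maximum.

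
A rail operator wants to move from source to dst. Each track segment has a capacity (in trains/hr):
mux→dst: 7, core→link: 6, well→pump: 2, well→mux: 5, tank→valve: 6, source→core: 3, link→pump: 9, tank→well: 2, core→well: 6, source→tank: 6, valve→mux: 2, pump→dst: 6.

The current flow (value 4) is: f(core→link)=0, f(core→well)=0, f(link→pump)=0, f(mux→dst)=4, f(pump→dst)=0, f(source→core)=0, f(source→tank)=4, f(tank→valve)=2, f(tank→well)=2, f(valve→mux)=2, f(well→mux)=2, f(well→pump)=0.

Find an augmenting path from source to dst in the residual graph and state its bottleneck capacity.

Residual along source→core→well→mux→dst: source→core: 3, core→well: 6, well→mux: 3, mux→dst: 3.
Bottleneck = min = 3.

source→core→well→mux→dst, bottleneck 3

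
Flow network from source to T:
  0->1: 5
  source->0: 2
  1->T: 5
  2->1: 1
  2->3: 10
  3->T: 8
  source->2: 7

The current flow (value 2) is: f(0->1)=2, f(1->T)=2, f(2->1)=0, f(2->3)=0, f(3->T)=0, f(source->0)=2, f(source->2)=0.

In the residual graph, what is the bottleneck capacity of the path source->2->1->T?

Residual capacities along the path: source->2: 7, 2->1: 1, 1->T: 3.
Minimum is 1.

1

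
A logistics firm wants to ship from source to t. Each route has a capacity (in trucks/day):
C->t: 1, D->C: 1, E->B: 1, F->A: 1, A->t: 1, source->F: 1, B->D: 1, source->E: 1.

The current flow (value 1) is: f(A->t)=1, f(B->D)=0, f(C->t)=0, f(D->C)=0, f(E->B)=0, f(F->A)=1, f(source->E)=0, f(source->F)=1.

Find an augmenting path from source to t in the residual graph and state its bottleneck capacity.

Residual along source->E->B->D->C->t: source->E: 1, E->B: 1, B->D: 1, D->C: 1, C->t: 1.
Bottleneck = min = 1.

source->E->B->D->C->t, bottleneck 1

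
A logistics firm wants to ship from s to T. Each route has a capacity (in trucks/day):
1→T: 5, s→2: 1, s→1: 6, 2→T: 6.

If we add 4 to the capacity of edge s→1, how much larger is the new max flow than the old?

0

Original max flow = 6.
Edge s→1 does not cross the min cut (source side {1, s}), so extra capacity there cannot help.
New max flow = 6. Increase = 0.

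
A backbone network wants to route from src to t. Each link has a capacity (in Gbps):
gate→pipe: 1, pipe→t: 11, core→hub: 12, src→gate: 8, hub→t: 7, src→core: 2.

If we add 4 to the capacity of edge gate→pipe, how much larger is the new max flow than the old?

4

Original max flow = 3.
After raising cap(gate→pipe), augmenting paths through that edge carry 4 more units.
New max flow = 7. Increase = 4.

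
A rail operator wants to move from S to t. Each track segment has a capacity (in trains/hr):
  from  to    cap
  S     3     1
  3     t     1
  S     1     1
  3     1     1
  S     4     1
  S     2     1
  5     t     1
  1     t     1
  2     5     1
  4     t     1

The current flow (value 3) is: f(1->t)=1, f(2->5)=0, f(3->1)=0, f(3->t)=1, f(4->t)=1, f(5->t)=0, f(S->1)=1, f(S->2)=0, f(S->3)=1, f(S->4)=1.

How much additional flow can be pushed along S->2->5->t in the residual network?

1

Residual capacities along the path: S->2: 1, 2->5: 1, 5->t: 1.
Minimum is 1.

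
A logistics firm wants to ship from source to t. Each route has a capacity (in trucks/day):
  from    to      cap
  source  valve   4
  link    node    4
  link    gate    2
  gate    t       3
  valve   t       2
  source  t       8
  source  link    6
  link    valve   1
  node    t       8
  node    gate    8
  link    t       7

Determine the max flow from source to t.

16

Augment source->t: bottleneck 8. Total 8.
Augment source->link->t: bottleneck 6. Total 14.
Augment source->valve->t: bottleneck 2. Total 16.
No augmenting path remains in the residual graph.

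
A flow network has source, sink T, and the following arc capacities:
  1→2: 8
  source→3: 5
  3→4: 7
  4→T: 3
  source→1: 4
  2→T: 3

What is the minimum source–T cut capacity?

6

Max flow = 6 (via 2 augmenting paths).
In the residual at optimum, the set reachable from source is {1, 2, 3, 4, source}.
Cut edges: 4→T (cap 3), 2→T (cap 3). Sum = 6.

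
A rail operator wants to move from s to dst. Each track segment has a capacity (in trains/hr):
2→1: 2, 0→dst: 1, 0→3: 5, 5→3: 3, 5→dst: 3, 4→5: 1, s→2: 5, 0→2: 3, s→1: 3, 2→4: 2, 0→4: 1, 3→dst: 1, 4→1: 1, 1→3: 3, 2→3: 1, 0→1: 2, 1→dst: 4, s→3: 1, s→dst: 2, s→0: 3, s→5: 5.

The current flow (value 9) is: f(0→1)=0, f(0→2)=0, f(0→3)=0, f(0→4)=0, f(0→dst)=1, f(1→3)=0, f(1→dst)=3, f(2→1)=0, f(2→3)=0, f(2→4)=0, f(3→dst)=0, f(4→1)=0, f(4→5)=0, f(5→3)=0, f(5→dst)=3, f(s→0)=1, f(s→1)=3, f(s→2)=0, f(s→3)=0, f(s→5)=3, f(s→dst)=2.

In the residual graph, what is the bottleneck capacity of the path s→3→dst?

1

Residual capacities along the path: s→3: 1, 3→dst: 1.
Minimum is 1.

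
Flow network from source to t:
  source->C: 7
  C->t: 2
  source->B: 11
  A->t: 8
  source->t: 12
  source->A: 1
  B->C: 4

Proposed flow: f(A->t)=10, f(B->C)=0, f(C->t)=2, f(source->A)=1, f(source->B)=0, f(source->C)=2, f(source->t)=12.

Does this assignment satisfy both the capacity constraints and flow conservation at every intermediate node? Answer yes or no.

Capacity violated on A->t: flow 10 > capacity 8.

No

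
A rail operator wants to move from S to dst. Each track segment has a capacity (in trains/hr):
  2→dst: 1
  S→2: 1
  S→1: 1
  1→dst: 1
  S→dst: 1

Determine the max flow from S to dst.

Augment S→dst: bottleneck 1. Total 1.
Augment S→2→dst: bottleneck 1. Total 2.
Augment S→1→dst: bottleneck 1. Total 3.
No augmenting path remains in the residual graph.

3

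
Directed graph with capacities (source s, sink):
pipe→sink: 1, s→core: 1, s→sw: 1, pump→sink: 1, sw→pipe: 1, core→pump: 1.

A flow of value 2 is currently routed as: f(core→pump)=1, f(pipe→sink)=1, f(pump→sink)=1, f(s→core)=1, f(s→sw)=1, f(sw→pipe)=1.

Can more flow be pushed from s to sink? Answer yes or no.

Residual reachable from s: {s}; sink is not reachable.
Saturated cut: s→core, s→sw with total capacity 2 = current flow value. Flow is maximum.

No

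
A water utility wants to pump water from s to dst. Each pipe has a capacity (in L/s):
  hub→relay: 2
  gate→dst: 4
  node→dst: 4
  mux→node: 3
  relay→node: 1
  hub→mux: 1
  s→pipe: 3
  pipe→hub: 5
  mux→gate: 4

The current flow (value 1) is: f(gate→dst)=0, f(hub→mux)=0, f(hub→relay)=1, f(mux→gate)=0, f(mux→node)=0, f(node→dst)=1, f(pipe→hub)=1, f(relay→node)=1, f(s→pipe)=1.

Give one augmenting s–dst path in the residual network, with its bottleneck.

s→pipe→hub→mux→gate→dst, bottleneck 1

Residual along s→pipe→hub→mux→gate→dst: s→pipe: 2, pipe→hub: 4, hub→mux: 1, mux→gate: 4, gate→dst: 4.
Bottleneck = min = 1.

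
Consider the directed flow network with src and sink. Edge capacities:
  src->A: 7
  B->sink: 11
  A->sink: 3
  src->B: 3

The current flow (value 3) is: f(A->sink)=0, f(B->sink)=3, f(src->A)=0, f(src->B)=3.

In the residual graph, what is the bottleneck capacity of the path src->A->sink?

Residual capacities along the path: src->A: 7, A->sink: 3.
Minimum is 3.

3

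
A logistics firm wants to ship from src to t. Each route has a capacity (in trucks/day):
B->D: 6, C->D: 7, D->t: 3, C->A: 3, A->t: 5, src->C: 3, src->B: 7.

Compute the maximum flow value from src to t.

6

Augment src->C->A->t: bottleneck 3. Total 3.
Augment src->B->D->t: bottleneck 3. Total 6.
No augmenting path remains in the residual graph.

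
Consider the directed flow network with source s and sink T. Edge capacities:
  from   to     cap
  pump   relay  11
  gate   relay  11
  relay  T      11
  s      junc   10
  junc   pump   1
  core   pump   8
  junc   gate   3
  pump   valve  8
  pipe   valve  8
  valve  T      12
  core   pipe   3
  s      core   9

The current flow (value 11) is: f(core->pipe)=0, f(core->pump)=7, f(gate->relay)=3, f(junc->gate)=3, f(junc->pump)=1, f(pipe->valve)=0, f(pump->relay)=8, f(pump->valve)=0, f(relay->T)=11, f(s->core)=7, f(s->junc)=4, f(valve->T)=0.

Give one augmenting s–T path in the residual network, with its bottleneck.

s->core->pump->valve->T, bottleneck 1

Residual along s->core->pump->valve->T: s->core: 2, core->pump: 1, pump->valve: 8, valve->T: 12.
Bottleneck = min = 1.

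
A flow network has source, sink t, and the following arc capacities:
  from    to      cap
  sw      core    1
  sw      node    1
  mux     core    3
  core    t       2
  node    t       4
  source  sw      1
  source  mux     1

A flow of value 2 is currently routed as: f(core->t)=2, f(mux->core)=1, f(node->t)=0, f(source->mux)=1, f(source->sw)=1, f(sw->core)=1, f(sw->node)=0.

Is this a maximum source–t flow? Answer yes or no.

Residual reachable from source: {source}; t is not reachable.
Saturated cut: source->mux, source->sw with total capacity 2 = current flow value. Flow is maximum.

Yes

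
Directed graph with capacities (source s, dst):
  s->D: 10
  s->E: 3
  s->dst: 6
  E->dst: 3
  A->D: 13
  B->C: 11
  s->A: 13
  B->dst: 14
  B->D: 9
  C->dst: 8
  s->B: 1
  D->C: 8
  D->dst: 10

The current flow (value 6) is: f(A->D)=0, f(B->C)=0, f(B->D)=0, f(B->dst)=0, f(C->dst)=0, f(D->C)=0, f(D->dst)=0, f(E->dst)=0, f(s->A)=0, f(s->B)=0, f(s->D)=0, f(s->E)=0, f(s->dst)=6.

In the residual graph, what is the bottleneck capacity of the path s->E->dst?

Residual capacities along the path: s->E: 3, E->dst: 3.
Minimum is 3.

3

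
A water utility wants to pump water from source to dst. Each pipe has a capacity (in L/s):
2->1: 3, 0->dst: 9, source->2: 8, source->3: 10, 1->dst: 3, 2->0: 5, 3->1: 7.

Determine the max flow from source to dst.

8

Augment source->2->0->dst: bottleneck 5. Total 5.
Augment source->2->1->dst: bottleneck 3. Total 8.
No augmenting path remains in the residual graph.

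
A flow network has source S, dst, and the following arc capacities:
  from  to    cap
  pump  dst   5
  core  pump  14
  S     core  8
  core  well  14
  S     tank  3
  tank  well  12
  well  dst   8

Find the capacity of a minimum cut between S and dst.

11

Max flow = 11 (via 3 augmenting paths).
In the residual at optimum, the set reachable from S is {S}.
Cut edges: S->core (cap 8), S->tank (cap 3). Sum = 11.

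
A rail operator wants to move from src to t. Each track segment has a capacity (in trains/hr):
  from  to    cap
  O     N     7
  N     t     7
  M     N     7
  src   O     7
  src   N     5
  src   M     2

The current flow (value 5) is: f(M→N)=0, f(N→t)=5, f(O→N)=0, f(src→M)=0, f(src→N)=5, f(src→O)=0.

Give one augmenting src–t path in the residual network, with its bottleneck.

Residual along src→O→N→t: src→O: 7, O→N: 7, N→t: 2.
Bottleneck = min = 2.

src→O→N→t, bottleneck 2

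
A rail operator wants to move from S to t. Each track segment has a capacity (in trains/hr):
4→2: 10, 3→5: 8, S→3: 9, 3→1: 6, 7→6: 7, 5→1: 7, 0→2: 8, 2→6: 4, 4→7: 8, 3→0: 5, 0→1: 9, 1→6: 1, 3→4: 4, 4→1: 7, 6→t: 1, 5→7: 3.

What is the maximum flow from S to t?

Augment S→3→1→6→t: bottleneck 1. Total 1.
No augmenting path remains in the residual graph.

1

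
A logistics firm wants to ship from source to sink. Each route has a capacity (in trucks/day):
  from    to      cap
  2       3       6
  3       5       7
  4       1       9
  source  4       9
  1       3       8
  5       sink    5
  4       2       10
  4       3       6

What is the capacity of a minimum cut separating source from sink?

5

Max flow = 5 (via 1 augmenting path).
In the residual at optimum, the set reachable from source is {1, 2, 3, 4, 5, source}.
Cut edges: 5→sink (cap 5). Sum = 5.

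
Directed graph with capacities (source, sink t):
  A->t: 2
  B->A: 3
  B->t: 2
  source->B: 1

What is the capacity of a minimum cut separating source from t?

1

Max flow = 1 (via 1 augmenting path).
In the residual at optimum, the set reachable from source is {source}.
Cut edges: source->B (cap 1). Sum = 1.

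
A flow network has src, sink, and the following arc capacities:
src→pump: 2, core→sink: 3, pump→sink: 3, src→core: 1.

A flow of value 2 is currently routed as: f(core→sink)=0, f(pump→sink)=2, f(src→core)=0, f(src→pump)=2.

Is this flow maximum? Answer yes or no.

No

Residual path src→core→sink has bottleneck 1 > 0.
Pushing 1 along it raises the flow to 3, so the given flow is not maximum.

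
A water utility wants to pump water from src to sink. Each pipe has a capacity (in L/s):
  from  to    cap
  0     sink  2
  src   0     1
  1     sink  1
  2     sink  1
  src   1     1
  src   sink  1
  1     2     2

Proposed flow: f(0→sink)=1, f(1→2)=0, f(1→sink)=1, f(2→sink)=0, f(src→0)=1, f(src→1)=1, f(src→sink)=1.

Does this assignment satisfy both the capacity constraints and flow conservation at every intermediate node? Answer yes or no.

Every edge has 0 ≤ f(e) ≤ cap(e).
At each intermediate node, inflow equals outflow.

Yes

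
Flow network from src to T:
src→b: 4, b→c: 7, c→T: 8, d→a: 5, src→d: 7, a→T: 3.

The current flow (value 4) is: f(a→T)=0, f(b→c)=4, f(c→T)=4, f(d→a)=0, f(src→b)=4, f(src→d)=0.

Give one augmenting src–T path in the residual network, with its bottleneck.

Residual along src→d→a→T: src→d: 7, d→a: 5, a→T: 3.
Bottleneck = min = 3.

src→d→a→T, bottleneck 3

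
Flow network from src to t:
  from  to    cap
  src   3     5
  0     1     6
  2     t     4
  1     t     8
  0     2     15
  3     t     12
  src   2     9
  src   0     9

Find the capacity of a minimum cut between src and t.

15

Max flow = 15 (via 3 augmenting paths).
In the residual at optimum, the set reachable from src is {0, 2, src}.
Cut edges: src→3 (cap 5), 0→1 (cap 6), 2→t (cap 4). Sum = 15.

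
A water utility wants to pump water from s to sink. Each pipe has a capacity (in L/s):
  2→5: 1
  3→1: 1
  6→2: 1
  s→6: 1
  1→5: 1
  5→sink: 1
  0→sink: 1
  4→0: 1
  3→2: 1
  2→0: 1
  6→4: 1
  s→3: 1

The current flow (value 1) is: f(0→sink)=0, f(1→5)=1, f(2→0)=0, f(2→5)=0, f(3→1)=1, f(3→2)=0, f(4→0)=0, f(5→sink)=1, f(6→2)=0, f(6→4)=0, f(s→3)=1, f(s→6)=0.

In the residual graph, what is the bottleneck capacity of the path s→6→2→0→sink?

Residual capacities along the path: s→6: 1, 6→2: 1, 2→0: 1, 0→sink: 1.
Minimum is 1.

1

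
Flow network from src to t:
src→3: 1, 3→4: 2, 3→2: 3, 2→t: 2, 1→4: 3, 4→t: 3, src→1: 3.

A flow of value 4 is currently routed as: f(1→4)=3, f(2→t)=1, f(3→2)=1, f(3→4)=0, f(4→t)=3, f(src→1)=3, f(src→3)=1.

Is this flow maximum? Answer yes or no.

Yes

Residual reachable from src: {src}; t is not reachable.
Saturated cut: src→1, src→3 with total capacity 4 = current flow value. Flow is maximum.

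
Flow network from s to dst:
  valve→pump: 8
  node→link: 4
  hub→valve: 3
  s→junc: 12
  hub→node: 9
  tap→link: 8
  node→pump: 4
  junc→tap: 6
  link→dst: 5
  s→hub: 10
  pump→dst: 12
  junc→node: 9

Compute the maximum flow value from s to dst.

12

Augment s→junc→tap→link→dst: bottleneck 5. Total 5.
Augment s→junc→node→pump→dst: bottleneck 4. Total 9.
Augment s→hub→valve→pump→dst: bottleneck 3. Total 12.
No augmenting path remains in the residual graph.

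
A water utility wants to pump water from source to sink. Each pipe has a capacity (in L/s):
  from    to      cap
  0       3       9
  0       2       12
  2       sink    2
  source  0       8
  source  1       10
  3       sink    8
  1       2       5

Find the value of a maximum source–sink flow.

Augment source->1->2->sink: bottleneck 2. Total 2.
Augment source->0->3->sink: bottleneck 8. Total 10.
No augmenting path remains in the residual graph.

10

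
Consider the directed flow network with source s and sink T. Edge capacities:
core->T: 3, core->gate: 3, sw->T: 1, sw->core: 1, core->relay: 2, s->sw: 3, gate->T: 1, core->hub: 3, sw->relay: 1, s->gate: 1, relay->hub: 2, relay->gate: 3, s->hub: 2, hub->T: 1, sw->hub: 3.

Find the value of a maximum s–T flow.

4

Augment s->sw->T: bottleneck 1. Total 1.
Augment s->gate->T: bottleneck 1. Total 2.
Augment s->hub->T: bottleneck 1. Total 3.
Augment s->sw->core->T: bottleneck 1. Total 4.
No augmenting path remains in the residual graph.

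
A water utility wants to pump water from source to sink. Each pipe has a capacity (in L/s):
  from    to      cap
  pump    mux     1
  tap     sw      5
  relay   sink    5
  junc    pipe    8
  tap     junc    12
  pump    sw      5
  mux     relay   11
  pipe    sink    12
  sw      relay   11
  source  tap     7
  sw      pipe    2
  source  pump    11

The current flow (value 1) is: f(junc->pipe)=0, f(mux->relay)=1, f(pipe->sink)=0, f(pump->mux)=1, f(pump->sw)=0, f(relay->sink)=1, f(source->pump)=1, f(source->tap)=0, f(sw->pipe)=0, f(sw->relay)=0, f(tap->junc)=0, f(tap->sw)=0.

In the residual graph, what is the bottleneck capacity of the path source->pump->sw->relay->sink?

Residual capacities along the path: source->pump: 10, pump->sw: 5, sw->relay: 11, relay->sink: 4.
Minimum is 4.

4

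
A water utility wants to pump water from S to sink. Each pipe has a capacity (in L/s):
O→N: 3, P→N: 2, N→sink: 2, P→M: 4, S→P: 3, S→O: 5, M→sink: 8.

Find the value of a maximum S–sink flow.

Augment S→P→M→sink: bottleneck 3. Total 3.
Augment S→O→N→sink: bottleneck 2. Total 5.
No augmenting path remains in the residual graph.

5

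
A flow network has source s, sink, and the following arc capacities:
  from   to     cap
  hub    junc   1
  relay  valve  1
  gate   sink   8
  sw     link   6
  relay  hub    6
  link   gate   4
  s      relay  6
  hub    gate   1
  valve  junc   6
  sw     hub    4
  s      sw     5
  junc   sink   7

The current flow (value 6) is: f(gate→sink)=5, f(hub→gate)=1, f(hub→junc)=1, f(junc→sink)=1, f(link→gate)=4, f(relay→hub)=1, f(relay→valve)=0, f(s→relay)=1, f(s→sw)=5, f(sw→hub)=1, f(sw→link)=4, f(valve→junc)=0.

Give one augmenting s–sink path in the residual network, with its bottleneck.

s→relay→valve→junc→sink, bottleneck 1

Residual along s→relay→valve→junc→sink: s→relay: 5, relay→valve: 1, valve→junc: 6, junc→sink: 6.
Bottleneck = min = 1.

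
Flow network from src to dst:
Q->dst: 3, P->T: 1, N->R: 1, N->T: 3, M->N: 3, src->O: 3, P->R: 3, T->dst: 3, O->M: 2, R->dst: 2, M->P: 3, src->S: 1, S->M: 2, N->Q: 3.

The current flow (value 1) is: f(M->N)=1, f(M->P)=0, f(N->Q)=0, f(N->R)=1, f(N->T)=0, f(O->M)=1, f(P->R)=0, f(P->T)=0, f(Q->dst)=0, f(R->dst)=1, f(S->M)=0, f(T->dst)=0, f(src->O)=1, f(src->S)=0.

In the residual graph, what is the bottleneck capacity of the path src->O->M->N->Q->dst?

1

Residual capacities along the path: src->O: 2, O->M: 1, M->N: 2, N->Q: 3, Q->dst: 3.
Minimum is 1.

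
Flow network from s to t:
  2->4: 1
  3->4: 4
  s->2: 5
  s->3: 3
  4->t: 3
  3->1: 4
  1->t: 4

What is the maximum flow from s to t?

Augment s->2->4->t: bottleneck 1. Total 1.
Augment s->3->4->t: bottleneck 2. Total 3.
Augment s->3->1->t: bottleneck 1. Total 4.
No augmenting path remains in the residual graph.

4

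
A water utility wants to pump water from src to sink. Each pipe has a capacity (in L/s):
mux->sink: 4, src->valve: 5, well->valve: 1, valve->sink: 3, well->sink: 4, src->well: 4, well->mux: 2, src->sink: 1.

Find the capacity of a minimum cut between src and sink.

8

Max flow = 8 (via 3 augmenting paths).
In the residual at optimum, the set reachable from src is {src, valve}.
Cut edges: src->well (cap 4), src->sink (cap 1), valve->sink (cap 3). Sum = 8.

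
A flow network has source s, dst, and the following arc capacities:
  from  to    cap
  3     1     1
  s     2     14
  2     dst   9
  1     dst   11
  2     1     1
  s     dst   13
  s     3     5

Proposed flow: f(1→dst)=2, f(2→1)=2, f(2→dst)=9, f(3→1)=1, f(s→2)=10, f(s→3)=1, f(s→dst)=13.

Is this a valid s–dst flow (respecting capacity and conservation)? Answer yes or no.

Capacity violated on 2→1: flow 2 > capacity 1.

No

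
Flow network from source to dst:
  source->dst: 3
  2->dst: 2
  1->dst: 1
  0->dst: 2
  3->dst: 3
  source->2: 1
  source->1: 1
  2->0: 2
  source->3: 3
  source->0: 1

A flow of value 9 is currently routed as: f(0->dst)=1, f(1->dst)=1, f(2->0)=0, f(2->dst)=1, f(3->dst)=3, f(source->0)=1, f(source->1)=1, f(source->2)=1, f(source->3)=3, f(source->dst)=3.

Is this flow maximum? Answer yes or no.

Yes

Residual reachable from source: {source}; dst is not reachable.
Saturated cut: source->2, source->3, source->1, source->0, source->dst with total capacity 9 = current flow value. Flow is maximum.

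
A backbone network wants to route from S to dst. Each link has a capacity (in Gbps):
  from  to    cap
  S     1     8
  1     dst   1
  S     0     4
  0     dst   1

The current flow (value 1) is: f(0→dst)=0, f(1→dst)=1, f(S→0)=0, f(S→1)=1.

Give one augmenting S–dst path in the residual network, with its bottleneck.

Residual along S→0→dst: S→0: 4, 0→dst: 1.
Bottleneck = min = 1.

S→0→dst, bottleneck 1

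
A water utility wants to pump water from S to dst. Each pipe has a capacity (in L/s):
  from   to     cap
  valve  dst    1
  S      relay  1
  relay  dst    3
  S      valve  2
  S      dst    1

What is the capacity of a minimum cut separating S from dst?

3

Max flow = 3 (via 3 augmenting paths).
In the residual at optimum, the set reachable from S is {S, valve}.
Cut edges: S→relay (cap 1), S→dst (cap 1), valve→dst (cap 1). Sum = 3.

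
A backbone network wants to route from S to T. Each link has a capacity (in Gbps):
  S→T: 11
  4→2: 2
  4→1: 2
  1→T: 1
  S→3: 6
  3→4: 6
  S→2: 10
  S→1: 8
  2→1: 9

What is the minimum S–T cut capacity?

Max flow = 12 (via 2 augmenting paths).
In the residual at optimum, the set reachable from S is {1, 2, 3, 4, S}.
Cut edges: S→T (cap 11), 1→T (cap 1). Sum = 12.

12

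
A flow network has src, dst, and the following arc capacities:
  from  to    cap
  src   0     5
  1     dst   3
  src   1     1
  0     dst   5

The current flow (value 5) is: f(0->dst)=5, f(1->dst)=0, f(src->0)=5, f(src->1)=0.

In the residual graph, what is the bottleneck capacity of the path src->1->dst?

1

Residual capacities along the path: src->1: 1, 1->dst: 3.
Minimum is 1.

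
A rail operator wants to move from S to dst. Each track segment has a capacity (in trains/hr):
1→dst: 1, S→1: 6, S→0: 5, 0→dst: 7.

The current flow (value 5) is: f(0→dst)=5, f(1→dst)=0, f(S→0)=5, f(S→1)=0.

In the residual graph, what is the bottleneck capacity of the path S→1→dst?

1

Residual capacities along the path: S→1: 6, 1→dst: 1.
Minimum is 1.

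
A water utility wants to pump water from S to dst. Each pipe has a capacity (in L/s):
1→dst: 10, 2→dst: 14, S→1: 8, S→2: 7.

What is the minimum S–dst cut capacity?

15

Max flow = 15 (via 2 augmenting paths).
In the residual at optimum, the set reachable from S is {S}.
Cut edges: S→1 (cap 8), S→2 (cap 7). Sum = 15.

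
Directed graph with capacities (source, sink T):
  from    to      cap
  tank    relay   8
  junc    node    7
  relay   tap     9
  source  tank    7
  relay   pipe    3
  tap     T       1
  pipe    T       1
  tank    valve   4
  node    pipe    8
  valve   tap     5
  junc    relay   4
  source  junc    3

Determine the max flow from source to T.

Augment source->junc->node->pipe->T: bottleneck 1. Total 1.
Augment source->junc->relay->tap->T: bottleneck 1. Total 2.
No augmenting path remains in the residual graph.

2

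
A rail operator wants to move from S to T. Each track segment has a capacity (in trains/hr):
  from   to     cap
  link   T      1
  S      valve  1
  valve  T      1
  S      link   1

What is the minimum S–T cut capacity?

Max flow = 2 (via 2 augmenting paths).
In the residual at optimum, the set reachable from S is {S}.
Cut edges: S->valve (cap 1), S->link (cap 1). Sum = 2.

2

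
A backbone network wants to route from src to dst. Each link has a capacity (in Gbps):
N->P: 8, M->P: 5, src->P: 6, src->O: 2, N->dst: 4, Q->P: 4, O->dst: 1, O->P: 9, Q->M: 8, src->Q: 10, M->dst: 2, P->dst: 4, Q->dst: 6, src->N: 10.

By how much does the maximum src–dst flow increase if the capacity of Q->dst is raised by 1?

Original max flow = 17.
After raising cap(Q->dst), augmenting paths through that edge carry 1 more unit.
New max flow = 18. Increase = 1.

1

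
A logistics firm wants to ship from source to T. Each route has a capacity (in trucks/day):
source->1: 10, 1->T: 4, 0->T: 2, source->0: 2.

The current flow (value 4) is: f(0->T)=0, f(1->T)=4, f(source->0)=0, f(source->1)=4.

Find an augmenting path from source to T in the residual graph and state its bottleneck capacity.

source->0->T, bottleneck 2

Residual along source->0->T: source->0: 2, 0->T: 2.
Bottleneck = min = 2.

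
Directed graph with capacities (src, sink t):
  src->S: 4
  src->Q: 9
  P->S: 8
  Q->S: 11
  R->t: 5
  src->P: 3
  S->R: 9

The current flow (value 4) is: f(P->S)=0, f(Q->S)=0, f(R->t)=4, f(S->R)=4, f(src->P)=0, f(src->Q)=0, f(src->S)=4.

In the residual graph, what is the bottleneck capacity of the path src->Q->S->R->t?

1

Residual capacities along the path: src->Q: 9, Q->S: 11, S->R: 5, R->t: 1.
Minimum is 1.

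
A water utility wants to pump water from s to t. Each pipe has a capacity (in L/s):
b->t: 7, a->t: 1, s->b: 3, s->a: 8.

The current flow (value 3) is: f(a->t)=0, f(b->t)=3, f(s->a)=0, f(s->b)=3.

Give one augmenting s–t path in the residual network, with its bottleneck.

s->a->t, bottleneck 1

Residual along s->a->t: s->a: 8, a->t: 1.
Bottleneck = min = 1.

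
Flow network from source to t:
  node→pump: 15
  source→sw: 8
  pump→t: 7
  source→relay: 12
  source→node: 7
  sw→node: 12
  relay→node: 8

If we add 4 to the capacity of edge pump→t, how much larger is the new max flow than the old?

Original max flow = 7.
After raising cap(pump→t), augmenting paths through that edge carry 4 more units.
New max flow = 11. Increase = 4.

4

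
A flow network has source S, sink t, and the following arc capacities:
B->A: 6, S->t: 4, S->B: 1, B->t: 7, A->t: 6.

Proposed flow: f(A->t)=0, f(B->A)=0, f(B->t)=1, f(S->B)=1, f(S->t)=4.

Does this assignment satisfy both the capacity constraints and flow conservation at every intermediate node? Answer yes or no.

Every edge has 0 ≤ f(e) ≤ cap(e).
At each intermediate node, inflow equals outflow.

Yes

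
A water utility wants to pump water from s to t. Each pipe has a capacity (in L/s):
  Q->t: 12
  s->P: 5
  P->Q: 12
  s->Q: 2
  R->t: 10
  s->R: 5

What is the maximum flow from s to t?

Augment s->Q->t: bottleneck 2. Total 2.
Augment s->R->t: bottleneck 5. Total 7.
Augment s->P->Q->t: bottleneck 5. Total 12.
No augmenting path remains in the residual graph.

12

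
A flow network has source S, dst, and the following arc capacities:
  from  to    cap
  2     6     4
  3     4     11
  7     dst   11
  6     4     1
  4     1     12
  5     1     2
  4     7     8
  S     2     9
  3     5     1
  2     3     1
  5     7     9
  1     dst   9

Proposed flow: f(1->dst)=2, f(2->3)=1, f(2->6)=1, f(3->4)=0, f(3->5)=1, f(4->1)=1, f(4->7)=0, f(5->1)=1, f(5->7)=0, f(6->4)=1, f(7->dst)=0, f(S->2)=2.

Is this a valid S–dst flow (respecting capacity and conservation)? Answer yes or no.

Every edge has 0 ≤ f(e) ≤ cap(e).
At each intermediate node, inflow equals outflow.

Yes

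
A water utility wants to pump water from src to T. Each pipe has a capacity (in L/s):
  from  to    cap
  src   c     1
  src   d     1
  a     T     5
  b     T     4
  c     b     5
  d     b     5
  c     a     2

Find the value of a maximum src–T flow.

2

Augment src→c→a→T: bottleneck 1. Total 1.
Augment src→d→b→T: bottleneck 1. Total 2.
No augmenting path remains in the residual graph.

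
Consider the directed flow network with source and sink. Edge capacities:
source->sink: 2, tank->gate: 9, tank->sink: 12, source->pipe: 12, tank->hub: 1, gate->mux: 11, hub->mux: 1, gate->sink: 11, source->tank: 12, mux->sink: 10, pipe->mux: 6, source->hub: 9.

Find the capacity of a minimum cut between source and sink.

21

Max flow = 21 (via 4 augmenting paths).
In the residual at optimum, the set reachable from source is {hub, pipe, source}.
Cut edges: source->tank (cap 12), source->sink (cap 2), hub->mux (cap 1), pipe->mux (cap 6). Sum = 21.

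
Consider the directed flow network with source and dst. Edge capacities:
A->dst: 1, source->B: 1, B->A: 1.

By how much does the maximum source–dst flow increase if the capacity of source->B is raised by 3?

0

Original max flow = 1.
Even with extra capacity on source->B, another cut of capacity 1 remains binding.
New max flow = 1. Increase = 0.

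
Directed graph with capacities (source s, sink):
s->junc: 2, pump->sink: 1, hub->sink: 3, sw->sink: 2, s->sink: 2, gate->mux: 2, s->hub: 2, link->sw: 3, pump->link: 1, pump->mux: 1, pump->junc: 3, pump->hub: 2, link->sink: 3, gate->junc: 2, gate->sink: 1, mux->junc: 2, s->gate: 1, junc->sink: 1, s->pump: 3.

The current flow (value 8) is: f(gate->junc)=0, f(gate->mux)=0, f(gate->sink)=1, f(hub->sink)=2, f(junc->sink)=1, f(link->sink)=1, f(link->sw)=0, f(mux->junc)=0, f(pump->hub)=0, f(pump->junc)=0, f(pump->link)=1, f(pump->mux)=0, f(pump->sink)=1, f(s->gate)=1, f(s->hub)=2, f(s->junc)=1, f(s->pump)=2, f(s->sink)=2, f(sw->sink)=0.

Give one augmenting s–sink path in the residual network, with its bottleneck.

Residual along s->pump->hub->sink: s->pump: 1, pump->hub: 2, hub->sink: 1.
Bottleneck = min = 1.

s->pump->hub->sink, bottleneck 1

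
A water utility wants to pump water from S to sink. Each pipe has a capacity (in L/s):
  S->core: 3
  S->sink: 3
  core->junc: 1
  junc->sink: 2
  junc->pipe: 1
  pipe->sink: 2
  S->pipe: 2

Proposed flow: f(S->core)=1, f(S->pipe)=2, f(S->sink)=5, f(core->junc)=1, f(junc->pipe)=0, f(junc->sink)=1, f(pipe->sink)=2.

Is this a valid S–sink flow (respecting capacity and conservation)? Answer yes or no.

Capacity violated on S->sink: flow 5 > capacity 3.

No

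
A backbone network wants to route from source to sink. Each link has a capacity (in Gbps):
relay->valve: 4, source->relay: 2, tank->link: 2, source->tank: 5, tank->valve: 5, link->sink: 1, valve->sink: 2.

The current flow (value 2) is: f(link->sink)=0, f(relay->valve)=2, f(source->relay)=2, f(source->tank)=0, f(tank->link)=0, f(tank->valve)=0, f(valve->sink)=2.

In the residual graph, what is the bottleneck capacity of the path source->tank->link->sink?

Residual capacities along the path: source->tank: 5, tank->link: 2, link->sink: 1.
Minimum is 1.

1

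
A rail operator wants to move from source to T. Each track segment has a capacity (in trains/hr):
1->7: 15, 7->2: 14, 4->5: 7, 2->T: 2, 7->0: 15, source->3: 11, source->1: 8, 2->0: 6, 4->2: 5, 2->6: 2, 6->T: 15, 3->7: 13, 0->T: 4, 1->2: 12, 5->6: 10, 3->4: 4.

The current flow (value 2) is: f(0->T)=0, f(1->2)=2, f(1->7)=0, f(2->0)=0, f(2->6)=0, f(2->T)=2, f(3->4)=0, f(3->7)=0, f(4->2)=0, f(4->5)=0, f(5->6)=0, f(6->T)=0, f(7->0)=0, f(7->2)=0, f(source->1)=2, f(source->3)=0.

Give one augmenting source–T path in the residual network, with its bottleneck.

Residual along source->3->7->0->T: source->3: 11, 3->7: 13, 7->0: 15, 0->T: 4.
Bottleneck = min = 4.

source->3->7->0->T, bottleneck 4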